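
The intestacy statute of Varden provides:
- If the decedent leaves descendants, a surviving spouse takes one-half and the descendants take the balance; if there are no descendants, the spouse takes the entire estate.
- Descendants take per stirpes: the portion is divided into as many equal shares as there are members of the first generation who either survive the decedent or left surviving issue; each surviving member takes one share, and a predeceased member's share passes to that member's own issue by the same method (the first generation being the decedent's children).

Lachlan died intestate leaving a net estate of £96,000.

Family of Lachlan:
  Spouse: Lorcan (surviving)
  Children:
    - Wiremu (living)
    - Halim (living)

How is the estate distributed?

Lorcan takes one-half of £96,000 = £48,000. The remaining £48,000 passes to the descendants.
The descendants' portion (£48,000) is divided into 2 shares of £24,000: Wiremu and Halim each take £24,000.

Lorcan: £48,000; Wiremu: £24,000; Halim: £24,000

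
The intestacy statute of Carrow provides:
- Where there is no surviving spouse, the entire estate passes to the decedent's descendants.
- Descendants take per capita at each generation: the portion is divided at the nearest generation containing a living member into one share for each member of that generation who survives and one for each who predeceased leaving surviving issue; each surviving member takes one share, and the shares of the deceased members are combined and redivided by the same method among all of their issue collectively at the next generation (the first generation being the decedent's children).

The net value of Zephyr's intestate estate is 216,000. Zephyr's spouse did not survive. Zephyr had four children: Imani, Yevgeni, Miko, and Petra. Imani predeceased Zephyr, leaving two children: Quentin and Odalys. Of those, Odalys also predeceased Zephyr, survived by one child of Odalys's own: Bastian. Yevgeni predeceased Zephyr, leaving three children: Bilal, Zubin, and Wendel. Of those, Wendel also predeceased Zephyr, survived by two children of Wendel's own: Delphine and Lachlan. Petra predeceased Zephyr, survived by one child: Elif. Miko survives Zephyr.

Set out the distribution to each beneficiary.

Quentin: 27,000; Bastian: 18,000; Bilal: 27,000; Zubin: 27,000; Delphine: 18,000; Lachlan: 18,000; Miko: 54,000; Elif: 27,000

The entire 216,000 passes to the descendants.
That amount (216,000) is divided at the children's generation into 4 shares of 54,000. Miko takes 54,000. The 3 shares of the deceased (Imani, Yevgeni, and Petra) are combined into a pool of 162,000.
That pool (162,000) is divided at the grandchildren's generation into 6 shares of 27,000. Quentin, Bilal, Zubin, and Elif each take 27,000. The 2 shares of the deceased (Odalys and Wendel) are combined into a pool of 54,000.
That pool (54,000) is divided at the great-grandchildren's generation equally among Bastian, Delphine, and Lachlan: 18,000 each.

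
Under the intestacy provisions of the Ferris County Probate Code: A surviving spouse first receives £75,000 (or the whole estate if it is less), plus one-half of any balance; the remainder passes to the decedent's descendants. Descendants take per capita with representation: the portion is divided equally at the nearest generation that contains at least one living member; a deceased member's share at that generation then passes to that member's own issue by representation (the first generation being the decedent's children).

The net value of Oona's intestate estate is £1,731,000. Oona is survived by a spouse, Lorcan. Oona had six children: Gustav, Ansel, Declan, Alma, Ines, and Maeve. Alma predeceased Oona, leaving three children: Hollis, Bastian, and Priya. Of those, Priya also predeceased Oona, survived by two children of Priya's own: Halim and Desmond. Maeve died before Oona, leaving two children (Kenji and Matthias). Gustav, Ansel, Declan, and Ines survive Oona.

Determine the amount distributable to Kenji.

Kenji receives £69,000.

Lorcan first takes £75,000, leaving a balance of £1,656,000. Lorcan then takes one-half of the balance (£828,000), for a total of £903,000. The remaining £828,000 passes to the descendants.
The descendants' portion (£828,000) is divided into 6 shares of £138,000: Gustav, Ansel, Declan, and Ines each take £138,000; Alma's £138,000 share passes to Alma's issue; Maeve's £138,000 share passes to Maeve's issue.
Alma's share (£138,000) is divided into 3 shares of £46,000: Hollis and Bastian each take £46,000; Priya's £46,000 share passes to Priya's issue.
Priya's share (£46,000) is divided into 2 shares of £23,000: Halim and Desmond each take £23,000.
Maeve's share (£138,000) is divided into 2 shares of £69,000: Kenji and Matthias each take £69,000.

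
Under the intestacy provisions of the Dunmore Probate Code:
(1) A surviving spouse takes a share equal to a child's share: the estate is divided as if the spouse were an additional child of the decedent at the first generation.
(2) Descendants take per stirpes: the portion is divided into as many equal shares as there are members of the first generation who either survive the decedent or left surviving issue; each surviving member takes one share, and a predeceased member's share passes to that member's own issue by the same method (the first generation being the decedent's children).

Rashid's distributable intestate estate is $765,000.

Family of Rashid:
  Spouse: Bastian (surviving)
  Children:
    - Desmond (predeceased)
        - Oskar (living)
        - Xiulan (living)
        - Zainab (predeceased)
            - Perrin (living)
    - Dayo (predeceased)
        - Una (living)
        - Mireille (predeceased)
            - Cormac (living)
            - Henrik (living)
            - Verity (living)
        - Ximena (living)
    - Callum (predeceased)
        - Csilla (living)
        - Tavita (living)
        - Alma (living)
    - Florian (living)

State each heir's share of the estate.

The spouse counts as an additional share at the children's level, so there are 5 primary shares of $153,000. Bastian takes one such share ($153,000).
The children's combined portion ($612,000) is divided into 4 shares of $153,000: Florian takes $153,000; Desmond's $153,000 share passes to Desmond's issue; Dayo's $153,000 share passes to Dayo's issue; Callum's $153,000 share passes to Callum's issue.
Desmond's share ($153,000) is divided into 3 shares of $51,000: Oskar and Xiulan each take $51,000; Zainab's $51,000 share passes to Zainab's issue.
Zainab's share ($51,000) passes entirely to Perrin.
Dayo's share ($153,000) is divided into 3 shares of $51,000: Una and Ximena each take $51,000; Mireille's $51,000 share passes to Mireille's issue.
Mireille's share ($51,000) is divided into 3 shares of $17,000: Cormac, Henrik, and Verity each take $17,000.
Callum's share ($153,000) is divided into 3 shares of $51,000: Csilla, Tavita, and Alma each take $51,000.

Bastian: $153,000; Oskar: $51,000; Xiulan: $51,000; Perrin: $51,000; Una: $51,000; Cormac: $17,000; Henrik: $17,000; Verity: $17,000; Ximena: $51,000; Csilla: $51,000; Tavita: $51,000; Alma: $51,000; Florian: $153,000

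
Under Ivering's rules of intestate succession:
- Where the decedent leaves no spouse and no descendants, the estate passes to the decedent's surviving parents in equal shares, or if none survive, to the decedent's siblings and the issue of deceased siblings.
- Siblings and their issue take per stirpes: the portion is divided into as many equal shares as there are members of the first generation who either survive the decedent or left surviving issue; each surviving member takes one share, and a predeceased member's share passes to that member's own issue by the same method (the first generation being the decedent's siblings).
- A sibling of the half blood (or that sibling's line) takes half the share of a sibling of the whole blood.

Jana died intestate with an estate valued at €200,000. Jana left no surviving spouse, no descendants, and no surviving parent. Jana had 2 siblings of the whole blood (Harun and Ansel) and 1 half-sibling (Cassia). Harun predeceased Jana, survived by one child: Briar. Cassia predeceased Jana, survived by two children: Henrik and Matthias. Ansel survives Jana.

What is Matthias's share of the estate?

Matthias receives €20,000.

The entire €200,000 passes to the siblings and their issue.
Counting each half-blood sibling's line as half a unit, there are 5/2 units in €200,000, so one unit is €80,000. Whole-blood lines (Harun and Ansel) take €80,000 each; half-blood lines (Cassia) take €40,000 each.
Harun's share (€80,000) passes entirely to Briar.
Cassia's share (€40,000) is divided into 2 shares of €20,000: Henrik and Matthias each take €20,000.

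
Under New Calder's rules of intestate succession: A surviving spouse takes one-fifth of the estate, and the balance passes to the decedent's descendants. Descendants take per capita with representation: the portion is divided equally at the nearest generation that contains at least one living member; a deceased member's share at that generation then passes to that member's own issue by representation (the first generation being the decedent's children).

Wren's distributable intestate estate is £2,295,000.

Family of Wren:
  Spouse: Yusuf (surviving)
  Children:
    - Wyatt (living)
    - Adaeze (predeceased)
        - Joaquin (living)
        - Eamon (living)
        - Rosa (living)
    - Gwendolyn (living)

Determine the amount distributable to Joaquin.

Joaquin receives £204,000.

Yusuf takes one-fifth of £2,295,000 = £459,000. The remaining £1,836,000 passes to the descendants.
The descendants' portion (£1,836,000) is divided into 3 shares of £612,000: Wyatt and Gwendolyn each take £612,000; Adaeze's £612,000 share passes to Adaeze's issue.
Adaeze's share (£612,000) is divided into 3 shares of £204,000: Joaquin, Eamon, and Rosa each take £204,000.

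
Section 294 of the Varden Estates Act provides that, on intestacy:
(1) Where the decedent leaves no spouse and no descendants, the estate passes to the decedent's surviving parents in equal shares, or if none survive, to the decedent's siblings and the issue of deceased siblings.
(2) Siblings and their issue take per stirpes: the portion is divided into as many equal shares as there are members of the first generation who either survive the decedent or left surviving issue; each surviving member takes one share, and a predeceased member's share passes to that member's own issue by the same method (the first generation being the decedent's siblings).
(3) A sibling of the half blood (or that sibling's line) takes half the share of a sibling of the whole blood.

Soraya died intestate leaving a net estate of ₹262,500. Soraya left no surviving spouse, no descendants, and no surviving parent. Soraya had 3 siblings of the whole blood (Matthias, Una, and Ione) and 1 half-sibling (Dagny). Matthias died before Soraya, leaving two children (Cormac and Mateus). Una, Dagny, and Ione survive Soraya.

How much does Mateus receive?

Mateus receives ₹37,500.

The entire ₹262,500 passes to the siblings and their issue.
Counting each half-blood sibling's line as half a unit, there are 7/2 units in ₹262,500, so one unit is ₹75,000. Whole-blood lines (Matthias, Una, and Ione) take ₹75,000 each; half-blood lines (Dagny) take ₹37,500 each.
Matthias's share (₹75,000) is divided into 2 shares of ₹37,500: Cormac and Mateus each take ₹37,500.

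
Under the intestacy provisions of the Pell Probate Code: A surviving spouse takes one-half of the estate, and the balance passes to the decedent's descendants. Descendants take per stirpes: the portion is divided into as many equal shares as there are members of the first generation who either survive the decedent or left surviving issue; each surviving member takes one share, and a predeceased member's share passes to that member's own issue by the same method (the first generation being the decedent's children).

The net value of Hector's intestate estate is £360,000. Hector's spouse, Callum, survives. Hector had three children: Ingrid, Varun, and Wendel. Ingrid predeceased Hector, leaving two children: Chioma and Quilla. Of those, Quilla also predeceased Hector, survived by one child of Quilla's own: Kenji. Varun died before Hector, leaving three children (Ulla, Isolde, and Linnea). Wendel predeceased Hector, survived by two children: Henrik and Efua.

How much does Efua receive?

Callum takes one-half of £360,000 = £180,000. The remaining £180,000 passes to the descendants.
The descendants' portion (£180,000) is divided into 3 shares of £60,000: Ingrid's £60,000 share passes to Ingrid's issue; Varun's £60,000 share passes to Varun's issue; Wendel's £60,000 share passes to Wendel's issue.
Ingrid's share (£60,000) is divided into 2 shares of £30,000: Chioma takes £30,000; Quilla's £30,000 share passes to Quilla's issue.
Quilla's share (£30,000) passes entirely to Kenji.
Varun's share (£60,000) is divided into 3 shares of £20,000: Ulla, Isolde, and Linnea each take £20,000.
Wendel's share (£60,000) is divided into 2 shares of £30,000: Henrik and Efua each take £30,000.

Efua receives £30,000.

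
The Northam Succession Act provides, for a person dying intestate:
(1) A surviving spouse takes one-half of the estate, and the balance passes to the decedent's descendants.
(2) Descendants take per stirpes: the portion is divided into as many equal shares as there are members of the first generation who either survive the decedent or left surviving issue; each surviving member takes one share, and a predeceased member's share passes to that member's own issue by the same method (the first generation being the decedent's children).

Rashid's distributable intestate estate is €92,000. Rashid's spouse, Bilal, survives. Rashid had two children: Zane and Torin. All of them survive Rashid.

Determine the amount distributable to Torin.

Bilal takes one-half of €92,000 = €46,000. The remaining €46,000 passes to the descendants.
The descendants' portion (€46,000) is divided into 2 shares of €23,000: Zane and Torin each take €23,000.

Torin receives €23,000.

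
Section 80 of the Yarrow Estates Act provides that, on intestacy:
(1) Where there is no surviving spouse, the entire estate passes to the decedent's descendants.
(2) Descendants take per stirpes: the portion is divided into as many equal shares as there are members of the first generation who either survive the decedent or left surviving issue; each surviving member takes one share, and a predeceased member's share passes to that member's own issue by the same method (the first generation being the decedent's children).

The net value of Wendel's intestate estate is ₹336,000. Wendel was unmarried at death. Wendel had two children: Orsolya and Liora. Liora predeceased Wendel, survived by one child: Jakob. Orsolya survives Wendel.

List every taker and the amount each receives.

Orsolya: ₹168,000; Jakob: ₹168,000

The entire ₹336,000 passes to the descendants.
That amount (₹336,000) is divided into 2 shares of ₹168,000: Orsolya takes ₹168,000; Liora's ₹168,000 share passes to Liora's issue.
Liora's share (₹168,000) passes entirely to Jakob.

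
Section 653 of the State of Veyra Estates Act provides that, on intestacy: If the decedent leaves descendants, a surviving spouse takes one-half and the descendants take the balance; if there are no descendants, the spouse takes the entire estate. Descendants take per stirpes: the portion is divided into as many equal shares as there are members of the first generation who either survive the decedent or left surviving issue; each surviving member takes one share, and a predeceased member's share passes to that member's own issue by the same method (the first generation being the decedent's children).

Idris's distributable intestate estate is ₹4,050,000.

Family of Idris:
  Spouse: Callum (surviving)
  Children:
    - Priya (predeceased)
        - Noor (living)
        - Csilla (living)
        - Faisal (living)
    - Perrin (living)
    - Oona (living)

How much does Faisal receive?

Callum takes one-half of ₹4,050,000 = ₹2,025,000. The remaining ₹2,025,000 passes to the descendants.
The descendants' portion (₹2,025,000) is divided into 3 shares of ₹675,000: Perrin and Oona each take ₹675,000; Priya's ₹675,000 share passes to Priya's issue.
Priya's share (₹675,000) is divided into 3 shares of ₹225,000: Noor, Csilla, and Faisal each take ₹225,000.

Faisal receives ₹225,000.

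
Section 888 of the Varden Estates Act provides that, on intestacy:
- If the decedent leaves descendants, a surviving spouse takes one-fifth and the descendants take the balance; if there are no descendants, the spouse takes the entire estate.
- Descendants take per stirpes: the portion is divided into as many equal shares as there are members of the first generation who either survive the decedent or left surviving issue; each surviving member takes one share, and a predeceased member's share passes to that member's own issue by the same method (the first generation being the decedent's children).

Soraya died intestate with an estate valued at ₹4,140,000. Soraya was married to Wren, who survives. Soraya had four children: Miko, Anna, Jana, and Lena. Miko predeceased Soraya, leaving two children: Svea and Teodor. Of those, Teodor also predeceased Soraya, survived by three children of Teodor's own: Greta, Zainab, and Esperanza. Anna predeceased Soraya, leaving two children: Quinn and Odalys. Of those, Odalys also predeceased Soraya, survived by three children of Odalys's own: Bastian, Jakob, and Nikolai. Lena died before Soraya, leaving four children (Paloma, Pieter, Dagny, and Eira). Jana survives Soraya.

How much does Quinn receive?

Wren takes one-fifth of ₹4,140,000 = ₹828,000. The remaining ₹3,312,000 passes to the descendants.
The descendants' portion (₹3,312,000) is divided into 4 shares of ₹828,000: Jana takes ₹828,000; Miko's ₹828,000 share passes to Miko's issue; Anna's ₹828,000 share passes to Anna's issue; Lena's ₹828,000 share passes to Lena's issue.
Miko's share (₹828,000) is divided into 2 shares of ₹414,000: Svea takes ₹414,000; Teodor's ₹414,000 share passes to Teodor's issue.
Teodor's share (₹414,000) is divided into 3 shares of ₹138,000: Greta, Zainab, and Esperanza each take ₹138,000.
Anna's share (₹828,000) is divided into 2 shares of ₹414,000: Quinn takes ₹414,000; Odalys's ₹414,000 share passes to Odalys's issue.
Odalys's share (₹414,000) is divided into 3 shares of ₹138,000: Bastian, Jakob, and Nikolai each take ₹138,000.
Lena's share (₹828,000) is divided into 4 shares of ₹207,000: Paloma, Pieter, Dagny, and Eira each take ₹207,000.

Quinn receives ₹414,000.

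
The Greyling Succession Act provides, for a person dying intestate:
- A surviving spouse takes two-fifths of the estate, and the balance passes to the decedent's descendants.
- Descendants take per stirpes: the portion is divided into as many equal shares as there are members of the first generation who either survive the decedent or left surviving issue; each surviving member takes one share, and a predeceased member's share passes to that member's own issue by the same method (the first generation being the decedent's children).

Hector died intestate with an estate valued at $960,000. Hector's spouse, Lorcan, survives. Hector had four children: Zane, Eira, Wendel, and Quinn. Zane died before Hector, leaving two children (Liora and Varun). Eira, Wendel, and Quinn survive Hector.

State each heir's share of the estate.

Lorcan takes two-fifths of $960,000 = $384,000. The remaining $576,000 passes to the descendants.
The descendants' portion ($576,000) is divided into 4 shares of $144,000: Eira, Wendel, and Quinn each take $144,000; Zane's $144,000 share passes to Zane's issue.
Zane's share ($144,000) is divided into 2 shares of $72,000: Liora and Varun each take $72,000.

Lorcan: $384,000; Liora: $72,000; Varun: $72,000; Eira: $144,000; Wendel: $144,000; Quinn: $144,000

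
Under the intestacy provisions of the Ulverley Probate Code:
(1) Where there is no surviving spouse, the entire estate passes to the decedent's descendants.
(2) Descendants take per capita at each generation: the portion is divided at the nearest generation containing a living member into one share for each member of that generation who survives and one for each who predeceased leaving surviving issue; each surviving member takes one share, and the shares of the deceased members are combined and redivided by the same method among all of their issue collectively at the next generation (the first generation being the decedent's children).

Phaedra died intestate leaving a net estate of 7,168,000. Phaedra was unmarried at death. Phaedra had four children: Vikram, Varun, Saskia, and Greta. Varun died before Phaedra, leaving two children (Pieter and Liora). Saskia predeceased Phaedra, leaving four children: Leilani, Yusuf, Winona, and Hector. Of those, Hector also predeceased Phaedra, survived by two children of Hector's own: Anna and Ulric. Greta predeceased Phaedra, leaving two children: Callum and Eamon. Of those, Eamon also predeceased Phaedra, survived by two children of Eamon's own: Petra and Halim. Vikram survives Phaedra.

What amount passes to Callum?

Callum receives 672,000.

The entire 7,168,000 passes to the descendants.
That amount (7,168,000) is divided at the children's generation into 4 shares of 1,792,000. Vikram takes 1,792,000. The 3 shares of the deceased (Varun, Saskia, and Greta) are combined into a pool of 5,376,000.
That pool (5,376,000) is divided at the grandchildren's generation into 8 shares of 672,000. Pieter, Liora, Leilani, Yusuf, Winona, and Callum each take 672,000. The 2 shares of the deceased (Hector and Eamon) are combined into a pool of 1,344,000.
That pool (1,344,000) is divided at the great-grandchildren's generation equally among Anna, Ulric, Petra, and Halim: 336,000 each.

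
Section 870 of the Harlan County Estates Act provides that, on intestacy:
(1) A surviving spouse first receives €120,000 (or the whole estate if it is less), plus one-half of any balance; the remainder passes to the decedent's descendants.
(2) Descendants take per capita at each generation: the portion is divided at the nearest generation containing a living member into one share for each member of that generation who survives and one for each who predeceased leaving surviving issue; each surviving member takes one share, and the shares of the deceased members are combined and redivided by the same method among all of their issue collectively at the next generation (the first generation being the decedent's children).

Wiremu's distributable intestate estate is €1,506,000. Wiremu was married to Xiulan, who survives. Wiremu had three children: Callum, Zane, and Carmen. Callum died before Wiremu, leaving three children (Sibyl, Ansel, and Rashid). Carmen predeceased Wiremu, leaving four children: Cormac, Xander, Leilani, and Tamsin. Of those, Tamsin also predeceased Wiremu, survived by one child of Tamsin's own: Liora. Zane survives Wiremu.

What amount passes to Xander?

Xander receives €66,000.

Xiulan first takes €120,000, leaving a balance of €1,386,000. Xiulan then takes one-half of the balance (€693,000), for a total of €813,000. The remaining €693,000 passes to the descendants.
The descendants' portion (€693,000) is divided at the children's generation into 3 shares of €231,000. Zane takes €231,000. The 2 shares of the deceased (Callum and Carmen) are combined into a pool of €462,000.
That pool (€462,000) is divided at the grandchildren's generation into 7 shares of €66,000. Sibyl, Ansel, Rashid, Cormac, Xander, and Leilani each take €66,000. The remaining share for the deceased Tamsin (€66,000) is carried to the next generation.
That pool (€66,000) passes entirely to Liora, the sole taker at the great-grandchildren's generation.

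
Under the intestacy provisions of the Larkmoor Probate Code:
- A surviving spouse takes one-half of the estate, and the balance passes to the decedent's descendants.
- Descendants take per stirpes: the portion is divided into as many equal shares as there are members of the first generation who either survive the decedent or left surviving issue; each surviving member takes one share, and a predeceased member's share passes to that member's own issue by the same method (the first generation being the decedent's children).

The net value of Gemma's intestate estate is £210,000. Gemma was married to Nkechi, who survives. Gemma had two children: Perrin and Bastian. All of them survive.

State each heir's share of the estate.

Nkechi: £105,000; Perrin: £52,500; Bastian: £52,500

Nkechi takes one-half of £210,000 = £105,000. The remaining £105,000 passes to the descendants.
The descendants' portion (£105,000) is divided into 2 shares of £52,500: Perrin and Bastian each take £52,500.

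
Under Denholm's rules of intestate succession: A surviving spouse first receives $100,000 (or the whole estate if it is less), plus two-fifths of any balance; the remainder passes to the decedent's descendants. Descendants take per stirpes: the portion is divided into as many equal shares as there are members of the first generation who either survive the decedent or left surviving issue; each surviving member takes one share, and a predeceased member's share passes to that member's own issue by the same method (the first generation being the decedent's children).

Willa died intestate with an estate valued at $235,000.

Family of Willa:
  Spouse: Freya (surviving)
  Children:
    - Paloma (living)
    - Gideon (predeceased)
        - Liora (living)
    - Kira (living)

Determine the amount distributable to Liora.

Liora receives $27,000.

Freya first takes $100,000, leaving a balance of $135,000. Freya then takes two-fifths of the balance ($54,000), for a total of $154,000. The remaining $81,000 passes to the descendants.
The descendants' portion ($81,000) is divided into 3 shares of $27,000: Paloma and Kira each take $27,000; Gideon's $27,000 share passes to Gideon's issue.
Gideon's share ($27,000) passes entirely to Liora.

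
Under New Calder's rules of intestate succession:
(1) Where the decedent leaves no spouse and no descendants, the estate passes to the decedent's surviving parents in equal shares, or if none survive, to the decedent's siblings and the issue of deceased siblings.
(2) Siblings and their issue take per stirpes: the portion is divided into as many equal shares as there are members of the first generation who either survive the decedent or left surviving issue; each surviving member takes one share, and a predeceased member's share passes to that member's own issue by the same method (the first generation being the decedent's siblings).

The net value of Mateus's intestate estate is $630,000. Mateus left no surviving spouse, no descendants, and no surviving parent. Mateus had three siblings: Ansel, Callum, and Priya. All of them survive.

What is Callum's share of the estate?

The entire $630,000 passes to the siblings and their issue.
That amount ($630,000) is divided into 3 shares of $210,000: Ansel, Callum, and Priya each take $210,000.

Callum receives $210,000.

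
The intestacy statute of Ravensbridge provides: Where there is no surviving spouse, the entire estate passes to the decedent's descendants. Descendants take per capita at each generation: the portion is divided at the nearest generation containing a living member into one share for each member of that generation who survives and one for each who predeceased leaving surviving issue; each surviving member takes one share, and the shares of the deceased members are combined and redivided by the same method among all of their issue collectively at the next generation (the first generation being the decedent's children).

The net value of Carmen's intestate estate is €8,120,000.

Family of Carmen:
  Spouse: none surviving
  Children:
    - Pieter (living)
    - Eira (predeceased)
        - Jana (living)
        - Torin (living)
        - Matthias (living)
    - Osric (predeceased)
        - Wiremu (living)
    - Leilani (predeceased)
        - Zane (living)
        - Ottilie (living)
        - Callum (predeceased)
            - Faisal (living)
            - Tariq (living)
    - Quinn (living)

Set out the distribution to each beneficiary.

Pieter: €1,624,000; Jana: €696,000; Torin: €696,000; Matthias: €696,000; Wiremu: €696,000; Zane: €696,000; Ottilie: €696,000; Faisal: €348,000; Tariq: €348,000; Quinn: €1,624,000

The entire €8,120,000 passes to the descendants.
That amount (€8,120,000) is divided at the children's generation into 5 shares of €1,624,000. Pieter and Quinn each take €1,624,000. The 3 shares of the deceased (Eira, Osric, and Leilani) are combined into a pool of €4,872,000.
That pool (€4,872,000) is divided at the grandchildren's generation into 7 shares of €696,000. Jana, Torin, Matthias, Wiremu, Zane, and Ottilie each take €696,000. The remaining share for the deceased Callum (€696,000) is carried to the next generation.
That pool (€696,000) is divided at the great-grandchildren's generation equally among Faisal and Tariq: €348,000 each.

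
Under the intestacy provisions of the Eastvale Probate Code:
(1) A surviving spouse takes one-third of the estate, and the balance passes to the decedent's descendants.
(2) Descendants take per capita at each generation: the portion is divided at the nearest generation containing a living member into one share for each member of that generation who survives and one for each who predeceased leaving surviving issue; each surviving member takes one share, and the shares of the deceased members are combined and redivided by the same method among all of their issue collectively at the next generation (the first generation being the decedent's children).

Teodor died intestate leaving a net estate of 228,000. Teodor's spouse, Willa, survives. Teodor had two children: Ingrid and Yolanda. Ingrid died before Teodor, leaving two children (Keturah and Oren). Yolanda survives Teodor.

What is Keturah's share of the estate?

Keturah receives 38,000.

Willa takes one-third of 228,000 = 76,000. The remaining 152,000 passes to the descendants.
The descendants' portion (152,000) is divided at the children's generation into 2 shares of 76,000. Yolanda takes 76,000. The remaining share for the deceased Ingrid (76,000) is carried to the next generation.
That pool (76,000) is divided at the grandchildren's generation equally among Keturah and Oren: 38,000 each.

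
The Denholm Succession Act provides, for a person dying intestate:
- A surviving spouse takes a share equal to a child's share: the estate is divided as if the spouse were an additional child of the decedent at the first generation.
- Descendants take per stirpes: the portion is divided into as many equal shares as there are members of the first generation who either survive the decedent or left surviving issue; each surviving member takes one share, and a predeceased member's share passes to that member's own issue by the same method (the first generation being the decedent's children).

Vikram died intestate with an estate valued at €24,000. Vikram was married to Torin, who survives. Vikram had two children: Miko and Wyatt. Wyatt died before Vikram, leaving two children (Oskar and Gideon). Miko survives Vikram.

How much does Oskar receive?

Oskar receives €4,000.

The spouse counts as an additional share at the children's level, so there are 3 primary shares of €8,000. Torin takes one such share (€8,000).
The children's combined portion (€16,000) is divided into 2 shares of €8,000: Miko takes €8,000; Wyatt's €8,000 share passes to Wyatt's issue.
Wyatt's share (€8,000) is divided into 2 shares of €4,000: Oskar and Gideon each take €4,000.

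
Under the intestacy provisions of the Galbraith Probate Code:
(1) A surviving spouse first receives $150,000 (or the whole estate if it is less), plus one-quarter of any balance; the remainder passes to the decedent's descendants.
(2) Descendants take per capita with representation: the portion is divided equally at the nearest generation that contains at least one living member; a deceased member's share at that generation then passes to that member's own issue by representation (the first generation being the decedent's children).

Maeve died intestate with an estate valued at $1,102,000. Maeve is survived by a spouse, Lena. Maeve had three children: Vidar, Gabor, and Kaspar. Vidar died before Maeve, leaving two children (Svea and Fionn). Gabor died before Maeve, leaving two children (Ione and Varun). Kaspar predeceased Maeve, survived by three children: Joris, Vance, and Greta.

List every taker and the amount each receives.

Lena first takes $150,000, leaving a balance of $952,000. Lena then takes one-quarter of the balance ($238,000), for a total of $388,000. The remaining $714,000 passes to the descendants.
No child survives, so the initial division is made at the grandchildren's generation.
The descendants' portion ($714,000) is divided into 7 shares of $102,000: Svea, Fionn, Ione, Varun, Joris, Vance, and Greta each take $102,000.

Lena: $388,000; Svea: $102,000; Fionn: $102,000; Ione: $102,000; Varun: $102,000; Joris: $102,000; Vance: $102,000; Greta: $102,000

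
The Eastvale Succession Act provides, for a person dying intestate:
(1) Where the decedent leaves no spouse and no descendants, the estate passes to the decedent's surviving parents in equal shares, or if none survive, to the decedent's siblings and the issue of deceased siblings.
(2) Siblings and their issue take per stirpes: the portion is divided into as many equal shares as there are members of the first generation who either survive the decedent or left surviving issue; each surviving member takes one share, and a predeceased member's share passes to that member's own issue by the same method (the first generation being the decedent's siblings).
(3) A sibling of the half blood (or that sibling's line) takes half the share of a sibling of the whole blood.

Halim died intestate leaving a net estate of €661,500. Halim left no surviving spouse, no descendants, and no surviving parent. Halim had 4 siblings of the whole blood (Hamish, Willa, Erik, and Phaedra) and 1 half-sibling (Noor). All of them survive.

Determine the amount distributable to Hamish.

Hamish receives €147,000.

The entire €661,500 passes to the siblings and their issue.
Counting each half-blood sibling's line as half a unit, there are 9/2 units in €661,500, so one unit is €147,000. Whole-blood lines (Hamish, Willa, Erik, and Phaedra) take €147,000 each; half-blood lines (Noor) take €73,500 each.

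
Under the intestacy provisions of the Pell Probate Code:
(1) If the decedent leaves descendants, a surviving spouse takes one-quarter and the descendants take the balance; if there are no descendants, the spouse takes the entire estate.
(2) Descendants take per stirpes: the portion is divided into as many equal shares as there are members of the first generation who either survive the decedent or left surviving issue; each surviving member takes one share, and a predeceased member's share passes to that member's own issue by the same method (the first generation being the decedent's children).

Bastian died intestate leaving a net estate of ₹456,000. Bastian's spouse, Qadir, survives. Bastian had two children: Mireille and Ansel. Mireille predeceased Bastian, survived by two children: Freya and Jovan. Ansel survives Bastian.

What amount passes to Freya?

Qadir takes one-quarter of ₹456,000 = ₹114,000. The remaining ₹342,000 passes to the descendants.
The descendants' portion (₹342,000) is divided into 2 shares of ₹171,000: Ansel takes ₹171,000; Mireille's ₹171,000 share passes to Mireille's issue.
Mireille's share (₹171,000) is divided into 2 shares of ₹85,500: Freya and Jovan each take ₹85,500.

Freya receives ₹85,500.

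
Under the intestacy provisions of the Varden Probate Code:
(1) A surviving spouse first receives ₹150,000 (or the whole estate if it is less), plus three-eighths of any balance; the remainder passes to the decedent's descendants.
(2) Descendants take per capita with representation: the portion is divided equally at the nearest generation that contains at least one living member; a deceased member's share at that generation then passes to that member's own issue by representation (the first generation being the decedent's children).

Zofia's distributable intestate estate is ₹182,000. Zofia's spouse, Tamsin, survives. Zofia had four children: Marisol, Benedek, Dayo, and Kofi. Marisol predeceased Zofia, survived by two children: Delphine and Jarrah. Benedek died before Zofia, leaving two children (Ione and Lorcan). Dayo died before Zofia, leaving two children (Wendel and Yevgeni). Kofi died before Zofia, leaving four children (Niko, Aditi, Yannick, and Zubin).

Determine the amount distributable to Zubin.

Zubin receives ₹2,000.

Tamsin first takes ₹150,000, leaving a balance of ₹32,000. Tamsin then takes three-eighths of the balance (₹12,000), for a total of ₹162,000. The remaining ₹20,000 passes to the descendants.
No child survives, so the initial division is made at the grandchildren's generation.
The descendants' portion (₹20,000) is divided into 10 shares of ₹2,000: Delphine, Jarrah, Ione, Lorcan, Wendel, Yevgeni, Niko, Aditi, Yannick, and Zubin each take ₹2,000.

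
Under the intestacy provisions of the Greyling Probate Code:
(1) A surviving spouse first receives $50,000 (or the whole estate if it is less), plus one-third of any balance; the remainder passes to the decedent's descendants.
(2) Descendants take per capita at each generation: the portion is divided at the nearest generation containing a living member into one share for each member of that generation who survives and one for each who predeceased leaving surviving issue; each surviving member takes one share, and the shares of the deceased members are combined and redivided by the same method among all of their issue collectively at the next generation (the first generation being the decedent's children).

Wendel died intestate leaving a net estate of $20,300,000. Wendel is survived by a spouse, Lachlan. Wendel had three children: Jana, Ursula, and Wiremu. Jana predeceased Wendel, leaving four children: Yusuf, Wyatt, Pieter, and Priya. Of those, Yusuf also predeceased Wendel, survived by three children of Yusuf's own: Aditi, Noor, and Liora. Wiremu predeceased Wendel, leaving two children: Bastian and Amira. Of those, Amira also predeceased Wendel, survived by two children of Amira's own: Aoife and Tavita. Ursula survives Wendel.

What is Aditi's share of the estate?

Aditi receives $600,000.

Lachlan first takes $50,000, leaving a balance of $20,250,000. Lachlan then takes one-third of the balance ($6,750,000), for a total of $6,800,000. The remaining $13,500,000 passes to the descendants.
The descendants' portion ($13,500,000) is divided at the children's generation into 3 shares of $4,500,000. Ursula takes $4,500,000. The 2 shares of the deceased (Jana and Wiremu) are combined into a pool of $9,000,000.
That pool ($9,000,000) is divided at the grandchildren's generation into 6 shares of $1,500,000. Wyatt, Pieter, Priya, and Bastian each take $1,500,000. The 2 shares of the deceased (Yusuf and Amira) are combined into a pool of $3,000,000.
That pool ($3,000,000) is divided at the great-grandchildren's generation equally among Aditi, Noor, Liora, Aoife, and Tavita: $600,000 each.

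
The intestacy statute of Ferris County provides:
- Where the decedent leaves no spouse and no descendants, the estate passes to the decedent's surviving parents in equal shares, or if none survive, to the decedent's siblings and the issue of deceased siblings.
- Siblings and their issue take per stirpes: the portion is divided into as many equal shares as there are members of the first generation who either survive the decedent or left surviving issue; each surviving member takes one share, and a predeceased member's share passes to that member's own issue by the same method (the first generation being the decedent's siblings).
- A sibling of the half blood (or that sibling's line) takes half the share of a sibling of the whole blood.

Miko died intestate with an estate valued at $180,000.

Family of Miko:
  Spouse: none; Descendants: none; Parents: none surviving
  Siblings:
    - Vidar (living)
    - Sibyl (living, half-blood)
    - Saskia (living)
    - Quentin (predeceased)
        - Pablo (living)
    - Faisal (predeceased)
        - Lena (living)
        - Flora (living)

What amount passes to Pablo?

Pablo receives $40,000.

The entire $180,000 passes to the siblings and their issue.
Counting each half-blood sibling's line as half a unit, there are 9/2 units in $180,000, so one unit is $40,000. Whole-blood lines (Vidar, Saskia, Quentin, and Faisal) take $40,000 each; half-blood lines (Sibyl) take $20,000 each.
Quentin's share ($40,000) passes entirely to Pablo.
Faisal's share ($40,000) is divided into 2 shares of $20,000: Lena and Flora each take $20,000.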